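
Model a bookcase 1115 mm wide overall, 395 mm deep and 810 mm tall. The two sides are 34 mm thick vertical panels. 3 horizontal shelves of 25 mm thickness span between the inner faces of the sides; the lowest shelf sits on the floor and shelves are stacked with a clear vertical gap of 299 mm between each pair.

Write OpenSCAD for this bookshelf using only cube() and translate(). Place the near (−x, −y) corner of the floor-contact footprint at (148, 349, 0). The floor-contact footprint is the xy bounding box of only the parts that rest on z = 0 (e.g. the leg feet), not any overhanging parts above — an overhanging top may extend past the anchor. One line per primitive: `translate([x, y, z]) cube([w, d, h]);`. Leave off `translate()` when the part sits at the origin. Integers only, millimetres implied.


translate([148, 349, 0]) cube([34, 395, 810]);
translate([1229, 349, 0]) cube([34, 395, 810]);
translate([182, 349, 0]) cube([1047, 395, 25]);
translate([182, 349, 324]) cube([1047, 395, 25]);
translate([182, 349, 648]) cube([1047, 395, 25]);


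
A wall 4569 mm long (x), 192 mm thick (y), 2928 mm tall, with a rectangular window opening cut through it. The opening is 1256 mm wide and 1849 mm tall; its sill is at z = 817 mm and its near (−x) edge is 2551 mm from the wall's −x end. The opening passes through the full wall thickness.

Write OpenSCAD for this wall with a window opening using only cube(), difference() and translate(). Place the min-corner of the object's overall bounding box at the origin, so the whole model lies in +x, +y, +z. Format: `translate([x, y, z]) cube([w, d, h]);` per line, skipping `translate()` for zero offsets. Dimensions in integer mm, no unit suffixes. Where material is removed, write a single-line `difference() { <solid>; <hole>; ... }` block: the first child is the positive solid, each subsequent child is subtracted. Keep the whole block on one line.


difference() { cube([4569, 192, 2928]); translate([2551, 0, 817]) cube([1256, 192, 1849]); }


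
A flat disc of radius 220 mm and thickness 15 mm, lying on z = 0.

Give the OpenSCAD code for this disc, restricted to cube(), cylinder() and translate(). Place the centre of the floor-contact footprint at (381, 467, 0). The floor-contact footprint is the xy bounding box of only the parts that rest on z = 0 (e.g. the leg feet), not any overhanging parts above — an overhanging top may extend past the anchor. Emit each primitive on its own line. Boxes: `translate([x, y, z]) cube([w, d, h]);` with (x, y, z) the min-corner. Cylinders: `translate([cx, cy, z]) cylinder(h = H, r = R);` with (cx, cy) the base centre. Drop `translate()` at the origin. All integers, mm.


translate([381, 467, 0]) cylinder(h = 15, r = 220);


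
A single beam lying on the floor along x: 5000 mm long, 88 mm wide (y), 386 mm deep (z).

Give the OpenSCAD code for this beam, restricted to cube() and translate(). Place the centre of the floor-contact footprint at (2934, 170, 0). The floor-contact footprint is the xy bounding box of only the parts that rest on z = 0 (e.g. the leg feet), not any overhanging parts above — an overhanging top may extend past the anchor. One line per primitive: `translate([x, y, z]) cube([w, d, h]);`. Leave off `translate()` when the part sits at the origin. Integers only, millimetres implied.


translate([434, 126, 0]) cube([5000, 88, 386]);


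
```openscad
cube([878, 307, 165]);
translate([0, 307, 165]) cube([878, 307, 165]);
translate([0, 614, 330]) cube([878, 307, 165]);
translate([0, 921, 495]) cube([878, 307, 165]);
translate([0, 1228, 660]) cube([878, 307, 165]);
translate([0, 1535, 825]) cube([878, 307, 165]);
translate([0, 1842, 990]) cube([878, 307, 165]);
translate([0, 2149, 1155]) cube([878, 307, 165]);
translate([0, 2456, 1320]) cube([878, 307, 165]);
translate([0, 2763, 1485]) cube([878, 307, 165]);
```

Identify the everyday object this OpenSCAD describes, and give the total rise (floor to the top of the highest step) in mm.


A staircase. The total rise is 1650 mm.

10 identical blocks, each offset up and back from the previous — a staircase. Each step is 165 mm tall and there are 10 of them, so the total rise is 10 × 165 = 1650 mm.


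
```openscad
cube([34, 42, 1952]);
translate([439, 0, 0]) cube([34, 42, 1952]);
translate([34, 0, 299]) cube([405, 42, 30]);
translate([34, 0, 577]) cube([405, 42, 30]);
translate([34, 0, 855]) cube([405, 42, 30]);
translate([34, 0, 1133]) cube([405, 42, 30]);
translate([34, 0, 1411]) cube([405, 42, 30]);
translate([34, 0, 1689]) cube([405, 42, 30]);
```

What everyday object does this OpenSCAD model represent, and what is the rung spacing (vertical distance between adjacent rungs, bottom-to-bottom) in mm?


A ladder. The rung spacing is 278 mm.

Two tall 34×42 posts with 6 short bars between them — a ladder. Adjacent rungs sit at z = 299 and z = 577, so the spacing is 577 − 299 = 278 mm.


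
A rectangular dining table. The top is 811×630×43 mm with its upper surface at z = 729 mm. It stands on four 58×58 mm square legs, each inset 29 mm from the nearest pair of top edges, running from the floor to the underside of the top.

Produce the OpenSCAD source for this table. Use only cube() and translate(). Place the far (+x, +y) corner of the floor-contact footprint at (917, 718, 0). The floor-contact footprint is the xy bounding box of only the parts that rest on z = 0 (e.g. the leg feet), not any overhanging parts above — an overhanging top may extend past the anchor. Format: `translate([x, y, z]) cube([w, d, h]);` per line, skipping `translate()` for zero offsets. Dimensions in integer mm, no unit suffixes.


// leg_h = 729 - 43 = 686
translate([135, 117, 686]) cube([811, 630, 43]);
translate([164, 146, 0]) cube([58, 58, 686]);
translate([859, 146, 0]) cube([58, 58, 686]);
translate([164, 660, 0]) cube([58, 58, 686]);
translate([859, 660, 0]) cube([58, 58, 686]);


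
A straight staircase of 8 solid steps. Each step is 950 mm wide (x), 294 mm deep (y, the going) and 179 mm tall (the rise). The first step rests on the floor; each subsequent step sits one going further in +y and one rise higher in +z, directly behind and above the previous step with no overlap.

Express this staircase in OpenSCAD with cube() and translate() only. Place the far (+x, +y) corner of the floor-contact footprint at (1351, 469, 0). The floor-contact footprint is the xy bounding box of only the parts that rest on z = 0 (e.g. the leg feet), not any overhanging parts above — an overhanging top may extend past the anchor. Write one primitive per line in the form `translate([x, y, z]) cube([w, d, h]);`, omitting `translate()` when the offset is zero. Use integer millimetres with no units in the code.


translate([401, 175, 0]) cube([950, 294, 179]);
translate([401, 469, 179]) cube([950, 294, 179]);
translate([401, 763, 358]) cube([950, 294, 179]);
translate([401, 1057, 537]) cube([950, 294, 179]);
translate([401, 1351, 716]) cube([950, 294, 179]);
translate([401, 1645, 895]) cube([950, 294, 179]);
translate([401, 1939, 1074]) cube([950, 294, 179]);
translate([401, 2233, 1253]) cube([950, 294, 179]);


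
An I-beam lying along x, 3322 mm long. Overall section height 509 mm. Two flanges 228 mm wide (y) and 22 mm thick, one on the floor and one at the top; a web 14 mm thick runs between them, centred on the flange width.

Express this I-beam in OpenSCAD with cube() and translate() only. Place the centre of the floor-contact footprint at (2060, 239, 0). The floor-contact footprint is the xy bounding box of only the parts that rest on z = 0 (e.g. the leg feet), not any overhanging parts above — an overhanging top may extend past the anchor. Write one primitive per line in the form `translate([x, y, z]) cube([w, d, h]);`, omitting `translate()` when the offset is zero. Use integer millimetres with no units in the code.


translate([399, 125, 0]) cube([3322, 228, 22]);
translate([399, 232, 22]) cube([3322, 14, 465]);
translate([399, 125, 487]) cube([3322, 228, 22]);


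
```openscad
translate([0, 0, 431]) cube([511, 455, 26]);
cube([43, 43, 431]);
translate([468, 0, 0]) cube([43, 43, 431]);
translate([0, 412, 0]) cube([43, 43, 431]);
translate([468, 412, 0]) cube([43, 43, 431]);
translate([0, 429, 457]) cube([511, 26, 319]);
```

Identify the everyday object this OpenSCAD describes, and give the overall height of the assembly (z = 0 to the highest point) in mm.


A chair. The overall height is 776 mm.

A slab on four corner posts with a tall panel at the back — a chair. The seat slab sits at z = 431 with thickness 26, and the 319 mm backrest starts at the seat top, so the overall height is 431 + 26 + 319 = 776 mm.


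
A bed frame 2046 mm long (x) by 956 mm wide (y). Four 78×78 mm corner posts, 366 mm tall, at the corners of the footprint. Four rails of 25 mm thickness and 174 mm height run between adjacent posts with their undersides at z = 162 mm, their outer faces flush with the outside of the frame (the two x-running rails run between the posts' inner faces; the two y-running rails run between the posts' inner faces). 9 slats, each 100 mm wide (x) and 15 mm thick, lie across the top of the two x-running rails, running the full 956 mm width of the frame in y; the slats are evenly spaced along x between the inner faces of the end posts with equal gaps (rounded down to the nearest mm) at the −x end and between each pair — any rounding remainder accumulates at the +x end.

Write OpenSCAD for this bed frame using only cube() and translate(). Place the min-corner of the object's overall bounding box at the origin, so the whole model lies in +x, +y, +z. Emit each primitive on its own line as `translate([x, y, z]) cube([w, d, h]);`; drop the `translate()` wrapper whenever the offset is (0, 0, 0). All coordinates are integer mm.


cube([78, 78, 366]);
translate([0, 878, 0]) cube([78, 78, 366]);
translate([1968, 0, 0]) cube([78, 78, 366]);
translate([1968, 878, 0]) cube([78, 78, 366]);
translate([78, 0, 162]) cube([1890, 25, 174]);
translate([78, 931, 162]) cube([1890, 25, 174]);
translate([0, 78, 162]) cube([25, 800, 174]);
translate([2021, 78, 162]) cube([25, 800, 174]);
translate([177, 0, 336]) cube([100, 956, 15]);
translate([376, 0, 336]) cube([100, 956, 15]);
translate([575, 0, 336]) cube([100, 956, 15]);
translate([774, 0, 336]) cube([100, 956, 15]);
translate([973, 0, 336]) cube([100, 956, 15]);
translate([1172, 0, 336]) cube([100, 956, 15]);
translate([1371, 0, 336]) cube([100, 956, 15]);
translate([1570, 0, 336]) cube([100, 956, 15]);
translate([1769, 0, 336]) cube([100, 956, 15]);


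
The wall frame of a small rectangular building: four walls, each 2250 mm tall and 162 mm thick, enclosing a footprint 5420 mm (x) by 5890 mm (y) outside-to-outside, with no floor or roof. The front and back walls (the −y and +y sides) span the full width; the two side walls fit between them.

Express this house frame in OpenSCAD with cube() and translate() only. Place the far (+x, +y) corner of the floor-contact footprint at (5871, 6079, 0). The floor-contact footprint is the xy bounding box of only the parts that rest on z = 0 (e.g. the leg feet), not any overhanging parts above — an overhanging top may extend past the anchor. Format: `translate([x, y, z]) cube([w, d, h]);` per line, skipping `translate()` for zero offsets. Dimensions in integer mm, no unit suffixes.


translate([451, 189, 0]) cube([5420, 162, 2250]);
translate([451, 5917, 0]) cube([5420, 162, 2250]);
translate([451, 351, 0]) cube([162, 5566, 2250]);
translate([5709, 351, 0]) cube([162, 5566, 2250]);


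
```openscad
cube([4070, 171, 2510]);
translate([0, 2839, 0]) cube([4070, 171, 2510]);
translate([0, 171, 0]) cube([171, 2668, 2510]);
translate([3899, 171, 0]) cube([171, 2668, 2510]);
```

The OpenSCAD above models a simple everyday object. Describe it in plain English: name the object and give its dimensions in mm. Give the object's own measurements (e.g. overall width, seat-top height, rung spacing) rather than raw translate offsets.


The wall frame of a small rectangular building: four walls, each 2510 mm tall and 171 mm thick, enclosing a footprint 4070 mm (x) by 3010 mm (y) outside-to-outside, with no floor or roof. The front and back walls (the −y and +y sides) span the full width; the two side walls fit between them.


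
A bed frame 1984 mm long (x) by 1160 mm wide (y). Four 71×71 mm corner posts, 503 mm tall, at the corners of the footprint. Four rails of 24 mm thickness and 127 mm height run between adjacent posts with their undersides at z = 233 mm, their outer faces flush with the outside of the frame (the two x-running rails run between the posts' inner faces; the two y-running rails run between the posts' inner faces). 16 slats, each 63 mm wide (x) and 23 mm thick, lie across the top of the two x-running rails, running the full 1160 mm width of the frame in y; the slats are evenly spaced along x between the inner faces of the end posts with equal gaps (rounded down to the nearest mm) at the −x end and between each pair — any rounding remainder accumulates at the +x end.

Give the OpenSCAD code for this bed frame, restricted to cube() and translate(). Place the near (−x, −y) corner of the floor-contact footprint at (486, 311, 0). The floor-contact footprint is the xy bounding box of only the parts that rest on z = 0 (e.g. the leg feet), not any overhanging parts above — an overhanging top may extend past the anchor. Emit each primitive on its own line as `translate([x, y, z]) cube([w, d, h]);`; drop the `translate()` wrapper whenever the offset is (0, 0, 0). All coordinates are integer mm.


// slat z = rail_z + rail_h = 233 + 127 = 360
// slat gap = ⌊(1842 − 16·63) / 17⌋ = 49
translate([486, 311, 0]) cube([71, 71, 503]);
translate([486, 1400, 0]) cube([71, 71, 503]);
translate([2399, 311, 0]) cube([71, 71, 503]);
translate([2399, 1400, 0]) cube([71, 71, 503]);
translate([557, 311, 233]) cube([1842, 24, 127]);
translate([557, 1447, 233]) cube([1842, 24, 127]);
translate([486, 382, 233]) cube([24, 1018, 127]);
translate([2446, 382, 233]) cube([24, 1018, 127]);
translate([606, 311, 360]) cube([63, 1160, 23]);
translate([718, 311, 360]) cube([63, 1160, 23]);
translate([830, 311, 360]) cube([63, 1160, 23]);
translate([942, 311, 360]) cube([63, 1160, 23]);
translate([1054, 311, 360]) cube([63, 1160, 23]);
translate([1166, 311, 360]) cube([63, 1160, 23]);
translate([1278, 311, 360]) cube([63, 1160, 23]);
translate([1390, 311, 360]) cube([63, 1160, 23]);
translate([1502, 311, 360]) cube([63, 1160, 23]);
translate([1614, 311, 360]) cube([63, 1160, 23]);
translate([1726, 311, 360]) cube([63, 1160, 23]);
translate([1838, 311, 360]) cube([63, 1160, 23]);
translate([1950, 311, 360]) cube([63, 1160, 23]);
translate([2062, 311, 360]) cube([63, 1160, 23]);
translate([2174, 311, 360]) cube([63, 1160, 23]);
translate([2286, 311, 360]) cube([63, 1160, 23]);


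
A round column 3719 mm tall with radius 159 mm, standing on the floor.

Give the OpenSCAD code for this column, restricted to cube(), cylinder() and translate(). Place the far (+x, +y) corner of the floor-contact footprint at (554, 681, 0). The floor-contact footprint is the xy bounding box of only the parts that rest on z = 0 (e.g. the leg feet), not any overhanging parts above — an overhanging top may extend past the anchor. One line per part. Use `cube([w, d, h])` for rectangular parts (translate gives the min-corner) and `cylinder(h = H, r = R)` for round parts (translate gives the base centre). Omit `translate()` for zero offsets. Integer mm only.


translate([395, 522, 0]) cylinder(h = 3719, r = 159);


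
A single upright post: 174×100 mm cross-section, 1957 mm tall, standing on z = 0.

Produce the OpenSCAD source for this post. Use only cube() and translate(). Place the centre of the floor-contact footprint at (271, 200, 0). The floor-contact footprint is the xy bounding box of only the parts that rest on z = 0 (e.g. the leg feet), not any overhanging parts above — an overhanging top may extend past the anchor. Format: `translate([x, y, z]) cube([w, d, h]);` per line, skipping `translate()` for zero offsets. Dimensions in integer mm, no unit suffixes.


translate([184, 150, 0]) cube([174, 100, 1957]);


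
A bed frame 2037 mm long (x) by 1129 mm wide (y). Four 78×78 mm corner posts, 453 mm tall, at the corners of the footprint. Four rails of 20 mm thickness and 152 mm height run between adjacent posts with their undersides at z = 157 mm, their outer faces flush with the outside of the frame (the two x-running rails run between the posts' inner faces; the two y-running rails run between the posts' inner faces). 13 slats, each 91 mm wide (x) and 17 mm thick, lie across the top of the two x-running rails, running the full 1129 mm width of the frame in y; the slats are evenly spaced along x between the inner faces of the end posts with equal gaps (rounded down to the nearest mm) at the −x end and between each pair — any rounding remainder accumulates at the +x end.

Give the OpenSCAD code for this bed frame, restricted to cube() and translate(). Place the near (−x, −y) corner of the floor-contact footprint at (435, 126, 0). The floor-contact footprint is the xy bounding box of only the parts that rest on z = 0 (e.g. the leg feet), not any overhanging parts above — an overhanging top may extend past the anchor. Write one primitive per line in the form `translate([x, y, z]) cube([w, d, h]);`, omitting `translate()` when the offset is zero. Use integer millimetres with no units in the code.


translate([435, 126, 0]) cube([78, 78, 453]);
translate([435, 1177, 0]) cube([78, 78, 453]);
translate([2394, 126, 0]) cube([78, 78, 453]);
translate([2394, 1177, 0]) cube([78, 78, 453]);
translate([513, 126, 157]) cube([1881, 20, 152]);
translate([513, 1235, 157]) cube([1881, 20, 152]);
translate([435, 204, 157]) cube([20, 973, 152]);
translate([2452, 204, 157]) cube([20, 973, 152]);
translate([562, 126, 309]) cube([91, 1129, 17]);
translate([702, 126, 309]) cube([91, 1129, 17]);
translate([842, 126, 309]) cube([91, 1129, 17]);
translate([982, 126, 309]) cube([91, 1129, 17]);
translate([1122, 126, 309]) cube([91, 1129, 17]);
translate([1262, 126, 309]) cube([91, 1129, 17]);
translate([1402, 126, 309]) cube([91, 1129, 17]);
translate([1542, 126, 309]) cube([91, 1129, 17]);
translate([1682, 126, 309]) cube([91, 1129, 17]);
translate([1822, 126, 309]) cube([91, 1129, 17]);
translate([1962, 126, 309]) cube([91, 1129, 17]);
translate([2102, 126, 309]) cube([91, 1129, 17]);
translate([2242, 126, 309]) cube([91, 1129, 17]);


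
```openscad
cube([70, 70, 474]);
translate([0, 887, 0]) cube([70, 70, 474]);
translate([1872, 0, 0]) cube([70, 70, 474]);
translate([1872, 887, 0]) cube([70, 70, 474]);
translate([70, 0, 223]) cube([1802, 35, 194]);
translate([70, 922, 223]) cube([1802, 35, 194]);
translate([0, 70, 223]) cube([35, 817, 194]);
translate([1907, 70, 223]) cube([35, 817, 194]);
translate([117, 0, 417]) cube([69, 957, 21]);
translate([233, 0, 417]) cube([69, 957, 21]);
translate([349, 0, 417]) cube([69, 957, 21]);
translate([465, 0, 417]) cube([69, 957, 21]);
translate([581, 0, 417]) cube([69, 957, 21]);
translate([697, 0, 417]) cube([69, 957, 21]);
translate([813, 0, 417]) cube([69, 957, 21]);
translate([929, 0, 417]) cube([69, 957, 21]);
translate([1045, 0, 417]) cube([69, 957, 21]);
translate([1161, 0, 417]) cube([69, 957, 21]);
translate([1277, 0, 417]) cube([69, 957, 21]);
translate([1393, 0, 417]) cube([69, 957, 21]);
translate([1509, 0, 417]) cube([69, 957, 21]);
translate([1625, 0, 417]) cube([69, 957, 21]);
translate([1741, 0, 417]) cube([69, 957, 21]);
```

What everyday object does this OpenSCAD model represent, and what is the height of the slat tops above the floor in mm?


A bed frame. The slat-top height is 438 mm.

Four posts, four rails, and a row of slats — a bed frame. Slats sit on the rails at z = 223 + 194 = 417; with slat thickness 21, the top is 438 mm.


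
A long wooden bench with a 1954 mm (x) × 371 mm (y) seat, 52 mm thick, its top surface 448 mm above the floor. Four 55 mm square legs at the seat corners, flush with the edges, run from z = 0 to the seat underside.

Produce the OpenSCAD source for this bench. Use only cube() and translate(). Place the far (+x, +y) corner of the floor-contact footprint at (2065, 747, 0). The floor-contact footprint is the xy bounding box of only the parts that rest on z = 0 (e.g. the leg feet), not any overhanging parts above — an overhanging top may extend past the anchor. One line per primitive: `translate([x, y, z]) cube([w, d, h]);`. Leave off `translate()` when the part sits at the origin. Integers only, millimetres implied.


translate([111, 376, 396]) cube([1954, 371, 52]);
translate([111, 376, 0]) cube([55, 55, 396]);
translate([111, 692, 0]) cube([55, 55, 396]);
translate([2010, 376, 0]) cube([55, 55, 396]);
translate([2010, 692, 0]) cube([55, 55, 396]);


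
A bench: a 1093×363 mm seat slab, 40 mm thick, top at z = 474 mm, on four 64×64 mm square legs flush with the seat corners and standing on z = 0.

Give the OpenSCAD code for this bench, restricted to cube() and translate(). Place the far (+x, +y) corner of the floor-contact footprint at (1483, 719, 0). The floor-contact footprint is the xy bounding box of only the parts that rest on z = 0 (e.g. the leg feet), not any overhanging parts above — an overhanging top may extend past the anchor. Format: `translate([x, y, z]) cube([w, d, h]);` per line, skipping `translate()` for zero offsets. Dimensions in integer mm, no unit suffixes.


translate([390, 356, 434]) cube([1093, 363, 40]);
translate([390, 356, 0]) cube([64, 64, 434]);
translate([390, 655, 0]) cube([64, 64, 434]);
translate([1419, 356, 0]) cube([64, 64, 434]);
translate([1419, 655, 0]) cube([64, 64, 434]);


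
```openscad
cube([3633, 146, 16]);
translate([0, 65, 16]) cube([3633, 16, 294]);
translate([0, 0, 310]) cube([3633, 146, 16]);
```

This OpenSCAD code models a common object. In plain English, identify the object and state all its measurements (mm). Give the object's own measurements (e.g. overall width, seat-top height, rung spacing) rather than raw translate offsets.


An I-beam lying along x, 3633 mm long. Overall section height 326 mm. Two flanges 146 mm wide (y) and 16 mm thick, one on the floor and one at the top; a web 16 mm thick runs between them, centred on the flange width.


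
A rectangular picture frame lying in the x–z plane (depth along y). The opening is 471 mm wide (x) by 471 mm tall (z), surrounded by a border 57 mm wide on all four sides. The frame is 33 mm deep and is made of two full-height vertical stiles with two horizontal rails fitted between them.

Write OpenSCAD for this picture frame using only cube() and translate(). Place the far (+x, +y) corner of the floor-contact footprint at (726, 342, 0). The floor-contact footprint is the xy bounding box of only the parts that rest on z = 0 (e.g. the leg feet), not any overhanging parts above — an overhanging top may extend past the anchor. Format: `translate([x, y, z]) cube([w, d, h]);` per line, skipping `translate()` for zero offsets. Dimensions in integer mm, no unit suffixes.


translate([141, 309, 0]) cube([57, 33, 585]);
translate([669, 309, 0]) cube([57, 33, 585]);
translate([198, 309, 0]) cube([471, 33, 57]);
translate([198, 309, 528]) cube([471, 33, 57]);


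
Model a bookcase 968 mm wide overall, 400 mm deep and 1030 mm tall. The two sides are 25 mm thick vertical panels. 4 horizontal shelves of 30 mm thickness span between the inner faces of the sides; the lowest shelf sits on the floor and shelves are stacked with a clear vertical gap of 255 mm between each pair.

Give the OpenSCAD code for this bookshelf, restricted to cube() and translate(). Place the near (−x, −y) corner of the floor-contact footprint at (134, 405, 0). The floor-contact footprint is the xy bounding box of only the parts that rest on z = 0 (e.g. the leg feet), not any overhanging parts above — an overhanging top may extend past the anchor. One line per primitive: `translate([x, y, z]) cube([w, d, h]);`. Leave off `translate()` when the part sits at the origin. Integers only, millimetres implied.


translate([134, 405, 0]) cube([25, 400, 1030]);
translate([1077, 405, 0]) cube([25, 400, 1030]);
translate([159, 405, 0]) cube([918, 400, 30]);
translate([159, 405, 285]) cube([918, 400, 30]);
translate([159, 405, 570]) cube([918, 400, 30]);
translate([159, 405, 855]) cube([918, 400, 30]);


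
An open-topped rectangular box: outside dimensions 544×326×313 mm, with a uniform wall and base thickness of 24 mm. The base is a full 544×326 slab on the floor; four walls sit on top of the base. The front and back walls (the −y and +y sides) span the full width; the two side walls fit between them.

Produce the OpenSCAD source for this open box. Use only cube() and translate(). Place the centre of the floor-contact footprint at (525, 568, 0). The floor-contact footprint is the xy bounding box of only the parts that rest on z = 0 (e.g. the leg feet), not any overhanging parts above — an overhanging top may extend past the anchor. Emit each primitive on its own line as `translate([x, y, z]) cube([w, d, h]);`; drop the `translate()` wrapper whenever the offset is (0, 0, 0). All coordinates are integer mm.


translate([253, 405, 0]) cube([544, 326, 24]);
translate([253, 405, 24]) cube([544, 24, 289]);
translate([253, 707, 24]) cube([544, 24, 289]);
translate([253, 429, 24]) cube([24, 278, 289]);
translate([773, 429, 24]) cube([24, 278, 289]);


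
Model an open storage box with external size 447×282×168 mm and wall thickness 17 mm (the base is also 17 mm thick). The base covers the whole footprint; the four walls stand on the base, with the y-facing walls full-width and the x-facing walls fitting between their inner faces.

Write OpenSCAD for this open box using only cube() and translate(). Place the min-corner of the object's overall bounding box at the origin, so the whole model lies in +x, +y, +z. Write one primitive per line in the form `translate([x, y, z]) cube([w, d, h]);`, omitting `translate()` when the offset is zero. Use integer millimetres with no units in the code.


cube([447, 282, 17]);
translate([0, 0, 17]) cube([447, 17, 151]);
translate([0, 265, 17]) cube([447, 17, 151]);
translate([0, 17, 17]) cube([17, 248, 151]);
translate([430, 17, 17]) cube([17, 248, 151]);


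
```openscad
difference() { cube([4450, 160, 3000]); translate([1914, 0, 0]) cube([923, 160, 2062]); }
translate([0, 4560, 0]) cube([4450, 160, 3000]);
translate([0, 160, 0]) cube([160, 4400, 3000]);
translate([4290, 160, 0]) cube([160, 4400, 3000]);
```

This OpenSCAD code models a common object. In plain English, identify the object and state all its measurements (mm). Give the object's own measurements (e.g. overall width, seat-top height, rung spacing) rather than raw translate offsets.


A single room: four walls, each 3000 mm tall and 160 mm thick, enclosing an outside footprint 4450×4720 mm (x × y), no floor or roof. The front and back walls (−y and +y sides) run the full x-width; the side walls fit between their inner faces. A door opening 923 mm wide and 2062 mm tall is cut through the front wall from the floor up, its −x edge 1914 mm from the wall's −x end.


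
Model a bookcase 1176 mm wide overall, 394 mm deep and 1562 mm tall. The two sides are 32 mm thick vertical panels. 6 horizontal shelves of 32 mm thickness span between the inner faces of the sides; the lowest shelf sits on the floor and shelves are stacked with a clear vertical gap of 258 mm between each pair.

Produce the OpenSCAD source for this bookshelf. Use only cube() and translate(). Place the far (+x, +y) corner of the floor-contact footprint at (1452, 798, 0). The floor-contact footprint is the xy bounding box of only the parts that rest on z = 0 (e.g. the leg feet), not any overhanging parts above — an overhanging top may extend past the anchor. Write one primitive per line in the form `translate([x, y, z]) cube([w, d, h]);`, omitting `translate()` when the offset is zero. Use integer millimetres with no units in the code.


translate([276, 404, 0]) cube([32, 394, 1562]);
translate([1420, 404, 0]) cube([32, 394, 1562]);
translate([308, 404, 0]) cube([1112, 394, 32]);
translate([308, 404, 290]) cube([1112, 394, 32]);
translate([308, 404, 580]) cube([1112, 394, 32]);
translate([308, 404, 870]) cube([1112, 394, 32]);
translate([308, 404, 1160]) cube([1112, 394, 32]);
translate([308, 404, 1450]) cube([1112, 394, 32]);


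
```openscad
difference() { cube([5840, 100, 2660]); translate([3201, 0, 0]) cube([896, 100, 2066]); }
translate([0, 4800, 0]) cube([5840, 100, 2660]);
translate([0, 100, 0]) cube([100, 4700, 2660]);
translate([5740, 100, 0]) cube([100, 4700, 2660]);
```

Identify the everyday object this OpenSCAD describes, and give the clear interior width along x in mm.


A single room. The interior width is 5640 mm.

Four walls enclosing a rectangle with a door in the front wall — a room. Outside width 5840 minus two 100 mm walls gives 5640 mm.


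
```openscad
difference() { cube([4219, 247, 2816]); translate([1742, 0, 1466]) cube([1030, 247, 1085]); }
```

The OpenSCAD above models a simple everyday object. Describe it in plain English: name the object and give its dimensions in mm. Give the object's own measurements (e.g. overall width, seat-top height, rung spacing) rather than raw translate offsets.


A wall 4219 mm long (x), 247 mm thick (y), 2816 mm tall, with a rectangular window opening cut through it. The opening is 1030 mm wide and 1085 mm tall; its sill is at z = 1466 mm and its near (−x) edge is 1742 mm from the wall's −x end. The opening passes through the full wall thickness.


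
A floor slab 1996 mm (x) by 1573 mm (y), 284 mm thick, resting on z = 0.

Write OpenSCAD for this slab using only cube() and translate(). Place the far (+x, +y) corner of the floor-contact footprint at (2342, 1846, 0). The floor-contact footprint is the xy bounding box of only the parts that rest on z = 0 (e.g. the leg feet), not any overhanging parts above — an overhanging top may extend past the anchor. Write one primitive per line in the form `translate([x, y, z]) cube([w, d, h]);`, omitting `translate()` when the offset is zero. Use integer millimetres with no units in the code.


translate([346, 273, 0]) cube([1996, 1573, 284]);


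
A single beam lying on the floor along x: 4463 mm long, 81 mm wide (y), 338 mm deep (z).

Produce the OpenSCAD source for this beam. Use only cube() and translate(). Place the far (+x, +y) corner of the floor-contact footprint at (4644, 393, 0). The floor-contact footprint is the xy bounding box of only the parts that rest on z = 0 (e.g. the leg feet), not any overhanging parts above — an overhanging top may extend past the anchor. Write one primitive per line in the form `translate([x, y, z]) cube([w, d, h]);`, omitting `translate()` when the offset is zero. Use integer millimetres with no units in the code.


translate([181, 312, 0]) cube([4463, 81, 338]);


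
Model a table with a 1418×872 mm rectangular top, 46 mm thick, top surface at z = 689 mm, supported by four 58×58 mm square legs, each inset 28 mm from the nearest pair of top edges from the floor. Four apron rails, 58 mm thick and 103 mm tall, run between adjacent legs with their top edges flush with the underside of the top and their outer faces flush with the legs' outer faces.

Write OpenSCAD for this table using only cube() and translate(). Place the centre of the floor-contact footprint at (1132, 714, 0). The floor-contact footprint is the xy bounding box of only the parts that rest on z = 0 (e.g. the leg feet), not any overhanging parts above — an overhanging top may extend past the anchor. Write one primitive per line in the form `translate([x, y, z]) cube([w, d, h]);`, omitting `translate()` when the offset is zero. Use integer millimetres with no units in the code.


// leg_h = 689 - 46 = 643
// apron z = 643 - 103 = 540
translate([423, 278, 643]) cube([1418, 872, 46]);
translate([451, 306, 0]) cube([58, 58, 643]);
translate([1755, 306, 0]) cube([58, 58, 643]);
translate([451, 1064, 0]) cube([58, 58, 643]);
translate([1755, 1064, 0]) cube([58, 58, 643]);
translate([509, 306, 540]) cube([1246, 58, 103]);
translate([509, 1064, 540]) cube([1246, 58, 103]);
translate([451, 364, 540]) cube([58, 700, 103]);
translate([1755, 364, 540]) cube([58, 700, 103]);


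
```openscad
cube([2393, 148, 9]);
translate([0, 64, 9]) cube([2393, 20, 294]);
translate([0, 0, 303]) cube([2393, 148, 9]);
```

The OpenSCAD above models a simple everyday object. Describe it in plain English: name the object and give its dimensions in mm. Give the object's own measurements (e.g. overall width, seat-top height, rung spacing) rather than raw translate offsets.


An I-beam lying along x, 2393 mm long. Overall section height 312 mm. Two flanges 148 mm wide (y) and 9 mm thick, one on the floor and one at the top; a web 20 mm thick runs between them, centred on the flange width.


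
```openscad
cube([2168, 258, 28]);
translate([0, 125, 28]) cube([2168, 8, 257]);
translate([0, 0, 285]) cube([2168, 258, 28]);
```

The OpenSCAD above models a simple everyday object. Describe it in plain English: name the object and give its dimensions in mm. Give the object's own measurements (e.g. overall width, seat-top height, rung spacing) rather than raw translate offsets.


An I-beam lying along x, 2168 mm long. Overall section height 313 mm. Two flanges 258 mm wide (y) and 28 mm thick, one on the floor and one at the top; a web 8 mm thick runs between them, centred on the flange width.


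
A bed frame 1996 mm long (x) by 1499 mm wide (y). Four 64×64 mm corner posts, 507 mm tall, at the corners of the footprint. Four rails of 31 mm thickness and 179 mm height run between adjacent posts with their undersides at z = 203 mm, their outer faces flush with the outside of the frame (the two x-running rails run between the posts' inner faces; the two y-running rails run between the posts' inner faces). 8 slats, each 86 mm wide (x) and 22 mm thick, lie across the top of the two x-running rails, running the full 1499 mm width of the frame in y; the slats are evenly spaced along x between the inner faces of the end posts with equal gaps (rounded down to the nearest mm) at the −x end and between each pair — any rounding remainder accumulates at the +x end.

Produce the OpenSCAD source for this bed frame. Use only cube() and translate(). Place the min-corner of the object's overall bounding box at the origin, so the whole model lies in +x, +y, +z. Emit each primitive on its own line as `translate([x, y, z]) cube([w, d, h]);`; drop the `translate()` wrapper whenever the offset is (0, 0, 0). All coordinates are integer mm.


// slat z = rail_z + rail_h = 203 + 179 = 382
// slat gap = ⌊(1868 − 8·86) / 9⌋ = 131
cube([64, 64, 507]);
translate([0, 1435, 0]) cube([64, 64, 507]);
translate([1932, 0, 0]) cube([64, 64, 507]);
translate([1932, 1435, 0]) cube([64, 64, 507]);
translate([64, 0, 203]) cube([1868, 31, 179]);
translate([64, 1468, 203]) cube([1868, 31, 179]);
translate([0, 64, 203]) cube([31, 1371, 179]);
translate([1965, 64, 203]) cube([31, 1371, 179]);
translate([195, 0, 382]) cube([86, 1499, 22]);
translate([412, 0, 382]) cube([86, 1499, 22]);
translate([629, 0, 382]) cube([86, 1499, 22]);
translate([846, 0, 382]) cube([86, 1499, 22]);
translate([1063, 0, 382]) cube([86, 1499, 22]);
translate([1280, 0, 382]) cube([86, 1499, 22]);
translate([1497, 0, 382]) cube([86, 1499, 22]);
translate([1714, 0, 382]) cube([86, 1499, 22]);


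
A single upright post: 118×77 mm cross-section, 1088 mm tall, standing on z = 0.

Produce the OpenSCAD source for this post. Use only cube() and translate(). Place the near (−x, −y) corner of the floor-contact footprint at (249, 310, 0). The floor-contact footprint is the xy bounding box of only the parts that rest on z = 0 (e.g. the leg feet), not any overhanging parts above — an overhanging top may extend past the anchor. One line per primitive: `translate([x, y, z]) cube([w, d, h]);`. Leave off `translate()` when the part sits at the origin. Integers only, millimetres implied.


translate([249, 310, 0]) cube([118, 77, 1088]);


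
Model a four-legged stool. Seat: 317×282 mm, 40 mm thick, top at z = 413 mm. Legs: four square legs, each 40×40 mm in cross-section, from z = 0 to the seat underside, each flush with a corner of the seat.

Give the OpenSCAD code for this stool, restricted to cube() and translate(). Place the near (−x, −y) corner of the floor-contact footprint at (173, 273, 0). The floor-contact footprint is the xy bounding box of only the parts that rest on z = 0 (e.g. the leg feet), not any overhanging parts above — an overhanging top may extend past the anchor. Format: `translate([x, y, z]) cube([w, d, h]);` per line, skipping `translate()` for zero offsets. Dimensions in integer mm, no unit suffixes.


// leg_h = 413 - 40 = 373
translate([173, 273, 373]) cube([317, 282, 40]);
translate([173, 273, 0]) cube([40, 40, 373]);
translate([450, 273, 0]) cube([40, 40, 373]);
translate([173, 515, 0]) cube([40, 40, 373]);
translate([450, 515, 0]) cube([40, 40, 373]);


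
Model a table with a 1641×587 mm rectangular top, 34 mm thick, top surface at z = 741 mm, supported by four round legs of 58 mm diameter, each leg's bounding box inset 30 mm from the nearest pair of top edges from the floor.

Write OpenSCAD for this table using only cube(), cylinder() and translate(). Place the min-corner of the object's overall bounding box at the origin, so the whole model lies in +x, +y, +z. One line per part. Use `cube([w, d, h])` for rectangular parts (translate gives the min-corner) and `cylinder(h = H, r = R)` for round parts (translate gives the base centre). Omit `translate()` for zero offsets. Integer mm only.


translate([0, 0, 707]) cube([1641, 587, 34]);
translate([59, 59, 0]) cylinder(h = 707, r = 29);
translate([1582, 59, 0]) cylinder(h = 707, r = 29);
translate([59, 528, 0]) cylinder(h = 707, r = 29);
translate([1582, 528, 0]) cylinder(h = 707, r = 29);


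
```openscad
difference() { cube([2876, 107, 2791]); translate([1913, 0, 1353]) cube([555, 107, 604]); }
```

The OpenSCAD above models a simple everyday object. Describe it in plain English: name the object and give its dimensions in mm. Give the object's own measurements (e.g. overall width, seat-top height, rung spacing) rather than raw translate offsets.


A wall 2876 mm long (x), 107 mm thick (y), 2791 mm tall, with a rectangular window opening cut through it. The opening is 555 mm wide and 604 mm tall; its sill is at z = 1353 mm and its near (−x) edge is 1913 mm from the wall's −x end. The opening passes through the full wall thickness.


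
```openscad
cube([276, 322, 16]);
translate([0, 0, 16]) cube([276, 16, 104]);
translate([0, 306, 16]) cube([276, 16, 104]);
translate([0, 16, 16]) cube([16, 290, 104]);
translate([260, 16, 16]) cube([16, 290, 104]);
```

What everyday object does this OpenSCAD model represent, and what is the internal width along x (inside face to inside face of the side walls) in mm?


An open box. The internal width is 244 mm.

A 276×322 base slab with four walls standing on it — an open box. The base is 276 mm wide and the walls are 16 mm thick, so the internal width is 276 − 2 × 16 = 244 mm.


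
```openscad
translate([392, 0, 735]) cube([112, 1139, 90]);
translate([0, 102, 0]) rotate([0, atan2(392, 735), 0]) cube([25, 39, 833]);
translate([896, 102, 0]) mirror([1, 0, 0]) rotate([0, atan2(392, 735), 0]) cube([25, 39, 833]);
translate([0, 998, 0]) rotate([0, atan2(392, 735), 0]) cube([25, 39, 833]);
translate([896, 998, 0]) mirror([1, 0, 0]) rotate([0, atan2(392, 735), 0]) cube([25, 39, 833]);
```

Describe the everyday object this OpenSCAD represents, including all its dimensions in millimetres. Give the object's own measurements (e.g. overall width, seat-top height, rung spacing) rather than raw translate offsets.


A sawhorse. A 112×1139×90 mm beam (x, y, z) sits on two A-frame leg pairs. Each pair is two raked legs of 25×39 mm section (39 mm along y) splaying symmetrically in x. Each leg rises 735 mm vertically over 392 mm of horizontal reach and is 833 mm long along its own axis. Every leg's outer bottom edge rests on the floor and its outer top edge meets a bottom edge of the beam — the left legs (tilting toward +x) meet the beam's −x bottom edge, the right legs (their mirror images, tilting toward −x) meet its +x bottom edge — so the leg tops tuck under the beam, the beam's underside is 735 mm above the floor, and the feet are 896 mm apart outside-to-outside with the beam centred between them. The two leg pairs are set in 102 mm from either end of the beam.
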